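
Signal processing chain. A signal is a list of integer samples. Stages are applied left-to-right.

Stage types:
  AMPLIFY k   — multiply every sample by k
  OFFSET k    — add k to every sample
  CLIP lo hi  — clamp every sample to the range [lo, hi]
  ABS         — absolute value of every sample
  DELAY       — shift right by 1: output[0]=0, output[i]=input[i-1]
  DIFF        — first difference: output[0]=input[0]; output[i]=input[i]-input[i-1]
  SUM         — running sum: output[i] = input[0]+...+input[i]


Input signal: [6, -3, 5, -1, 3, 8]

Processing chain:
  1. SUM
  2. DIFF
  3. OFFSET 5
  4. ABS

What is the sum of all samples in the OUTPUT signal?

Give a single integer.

Input: [6, -3, 5, -1, 3, 8]
Stage 1 (SUM): sum[0..0]=6, sum[0..1]=3, sum[0..2]=8, sum[0..3]=7, sum[0..4]=10, sum[0..5]=18 -> [6, 3, 8, 7, 10, 18]
Stage 2 (DIFF): s[0]=6, 3-6=-3, 8-3=5, 7-8=-1, 10-7=3, 18-10=8 -> [6, -3, 5, -1, 3, 8]
Stage 3 (OFFSET 5): 6+5=11, -3+5=2, 5+5=10, -1+5=4, 3+5=8, 8+5=13 -> [11, 2, 10, 4, 8, 13]
Stage 4 (ABS): |11|=11, |2|=2, |10|=10, |4|=4, |8|=8, |13|=13 -> [11, 2, 10, 4, 8, 13]
Output sum: 48

Answer: 48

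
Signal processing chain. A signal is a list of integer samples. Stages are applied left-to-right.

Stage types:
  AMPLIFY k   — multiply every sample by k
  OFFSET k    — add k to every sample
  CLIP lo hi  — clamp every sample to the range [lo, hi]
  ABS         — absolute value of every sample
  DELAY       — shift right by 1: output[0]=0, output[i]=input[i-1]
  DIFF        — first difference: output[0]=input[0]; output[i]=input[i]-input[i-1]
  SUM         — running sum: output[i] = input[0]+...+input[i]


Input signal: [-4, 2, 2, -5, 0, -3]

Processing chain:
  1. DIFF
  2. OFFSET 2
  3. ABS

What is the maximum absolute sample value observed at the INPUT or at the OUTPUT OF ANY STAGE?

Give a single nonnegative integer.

Answer: 8

Derivation:
Input: [-4, 2, 2, -5, 0, -3] (max |s|=5)
Stage 1 (DIFF): s[0]=-4, 2--4=6, 2-2=0, -5-2=-7, 0--5=5, -3-0=-3 -> [-4, 6, 0, -7, 5, -3] (max |s|=7)
Stage 2 (OFFSET 2): -4+2=-2, 6+2=8, 0+2=2, -7+2=-5, 5+2=7, -3+2=-1 -> [-2, 8, 2, -5, 7, -1] (max |s|=8)
Stage 3 (ABS): |-2|=2, |8|=8, |2|=2, |-5|=5, |7|=7, |-1|=1 -> [2, 8, 2, 5, 7, 1] (max |s|=8)
Overall max amplitude: 8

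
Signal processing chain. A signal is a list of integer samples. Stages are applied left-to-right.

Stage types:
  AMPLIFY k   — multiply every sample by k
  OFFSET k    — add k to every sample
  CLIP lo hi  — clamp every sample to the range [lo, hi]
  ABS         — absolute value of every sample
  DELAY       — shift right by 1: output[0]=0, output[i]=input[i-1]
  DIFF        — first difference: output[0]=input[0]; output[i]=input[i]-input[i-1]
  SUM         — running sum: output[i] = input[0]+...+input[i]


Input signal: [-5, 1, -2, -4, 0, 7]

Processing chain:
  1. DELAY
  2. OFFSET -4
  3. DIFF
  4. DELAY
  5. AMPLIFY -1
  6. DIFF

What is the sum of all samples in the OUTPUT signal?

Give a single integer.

Input: [-5, 1, -2, -4, 0, 7]
Stage 1 (DELAY): [0, -5, 1, -2, -4, 0] = [0, -5, 1, -2, -4, 0] -> [0, -5, 1, -2, -4, 0]
Stage 2 (OFFSET -4): 0+-4=-4, -5+-4=-9, 1+-4=-3, -2+-4=-6, -4+-4=-8, 0+-4=-4 -> [-4, -9, -3, -6, -8, -4]
Stage 3 (DIFF): s[0]=-4, -9--4=-5, -3--9=6, -6--3=-3, -8--6=-2, -4--8=4 -> [-4, -5, 6, -3, -2, 4]
Stage 4 (DELAY): [0, -4, -5, 6, -3, -2] = [0, -4, -5, 6, -3, -2] -> [0, -4, -5, 6, -3, -2]
Stage 5 (AMPLIFY -1): 0*-1=0, -4*-1=4, -5*-1=5, 6*-1=-6, -3*-1=3, -2*-1=2 -> [0, 4, 5, -6, 3, 2]
Stage 6 (DIFF): s[0]=0, 4-0=4, 5-4=1, -6-5=-11, 3--6=9, 2-3=-1 -> [0, 4, 1, -11, 9, -1]
Output sum: 2

Answer: 2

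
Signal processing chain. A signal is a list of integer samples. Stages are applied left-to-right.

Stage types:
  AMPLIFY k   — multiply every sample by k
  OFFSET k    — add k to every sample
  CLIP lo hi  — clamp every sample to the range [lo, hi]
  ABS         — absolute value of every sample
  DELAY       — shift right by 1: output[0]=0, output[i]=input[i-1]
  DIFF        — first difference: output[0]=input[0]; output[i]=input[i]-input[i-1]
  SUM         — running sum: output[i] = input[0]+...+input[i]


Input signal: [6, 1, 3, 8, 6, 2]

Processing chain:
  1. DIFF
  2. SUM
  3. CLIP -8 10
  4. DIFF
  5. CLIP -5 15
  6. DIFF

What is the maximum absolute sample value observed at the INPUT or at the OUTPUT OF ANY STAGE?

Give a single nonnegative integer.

Input: [6, 1, 3, 8, 6, 2] (max |s|=8)
Stage 1 (DIFF): s[0]=6, 1-6=-5, 3-1=2, 8-3=5, 6-8=-2, 2-6=-4 -> [6, -5, 2, 5, -2, -4] (max |s|=6)
Stage 2 (SUM): sum[0..0]=6, sum[0..1]=1, sum[0..2]=3, sum[0..3]=8, sum[0..4]=6, sum[0..5]=2 -> [6, 1, 3, 8, 6, 2] (max |s|=8)
Stage 3 (CLIP -8 10): clip(6,-8,10)=6, clip(1,-8,10)=1, clip(3,-8,10)=3, clip(8,-8,10)=8, clip(6,-8,10)=6, clip(2,-8,10)=2 -> [6, 1, 3, 8, 6, 2] (max |s|=8)
Stage 4 (DIFF): s[0]=6, 1-6=-5, 3-1=2, 8-3=5, 6-8=-2, 2-6=-4 -> [6, -5, 2, 5, -2, -4] (max |s|=6)
Stage 5 (CLIP -5 15): clip(6,-5,15)=6, clip(-5,-5,15)=-5, clip(2,-5,15)=2, clip(5,-5,15)=5, clip(-2,-5,15)=-2, clip(-4,-5,15)=-4 -> [6, -5, 2, 5, -2, -4] (max |s|=6)
Stage 6 (DIFF): s[0]=6, -5-6=-11, 2--5=7, 5-2=3, -2-5=-7, -4--2=-2 -> [6, -11, 7, 3, -7, -2] (max |s|=11)
Overall max amplitude: 11

Answer: 11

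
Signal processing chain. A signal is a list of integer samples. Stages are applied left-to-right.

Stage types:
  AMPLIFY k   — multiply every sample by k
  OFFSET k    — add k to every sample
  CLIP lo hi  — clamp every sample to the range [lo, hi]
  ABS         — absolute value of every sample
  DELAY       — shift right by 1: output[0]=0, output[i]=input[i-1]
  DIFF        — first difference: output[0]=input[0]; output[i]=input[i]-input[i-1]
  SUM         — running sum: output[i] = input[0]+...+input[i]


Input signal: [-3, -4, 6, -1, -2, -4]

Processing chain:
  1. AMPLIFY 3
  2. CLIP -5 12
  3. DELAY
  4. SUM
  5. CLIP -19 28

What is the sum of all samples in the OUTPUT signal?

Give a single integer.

Input: [-3, -4, 6, -1, -2, -4]
Stage 1 (AMPLIFY 3): -3*3=-9, -4*3=-12, 6*3=18, -1*3=-3, -2*3=-6, -4*3=-12 -> [-9, -12, 18, -3, -6, -12]
Stage 2 (CLIP -5 12): clip(-9,-5,12)=-5, clip(-12,-5,12)=-5, clip(18,-5,12)=12, clip(-3,-5,12)=-3, clip(-6,-5,12)=-5, clip(-12,-5,12)=-5 -> [-5, -5, 12, -3, -5, -5]
Stage 3 (DELAY): [0, -5, -5, 12, -3, -5] = [0, -5, -5, 12, -3, -5] -> [0, -5, -5, 12, -3, -5]
Stage 4 (SUM): sum[0..0]=0, sum[0..1]=-5, sum[0..2]=-10, sum[0..3]=2, sum[0..4]=-1, sum[0..5]=-6 -> [0, -5, -10, 2, -1, -6]
Stage 5 (CLIP -19 28): clip(0,-19,28)=0, clip(-5,-19,28)=-5, clip(-10,-19,28)=-10, clip(2,-19,28)=2, clip(-1,-19,28)=-1, clip(-6,-19,28)=-6 -> [0, -5, -10, 2, -1, -6]
Output sum: -20

Answer: -20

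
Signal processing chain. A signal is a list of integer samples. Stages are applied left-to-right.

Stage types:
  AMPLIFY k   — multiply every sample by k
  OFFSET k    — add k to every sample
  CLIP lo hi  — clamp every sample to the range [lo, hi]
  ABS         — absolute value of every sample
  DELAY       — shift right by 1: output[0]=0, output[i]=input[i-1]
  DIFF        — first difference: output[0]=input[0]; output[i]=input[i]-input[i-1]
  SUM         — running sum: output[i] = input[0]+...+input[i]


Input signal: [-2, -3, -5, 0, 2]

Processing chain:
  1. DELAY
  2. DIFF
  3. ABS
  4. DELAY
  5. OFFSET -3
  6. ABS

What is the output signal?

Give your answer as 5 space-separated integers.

Answer: 3 3 1 2 1

Derivation:
Input: [-2, -3, -5, 0, 2]
Stage 1 (DELAY): [0, -2, -3, -5, 0] = [0, -2, -3, -5, 0] -> [0, -2, -3, -5, 0]
Stage 2 (DIFF): s[0]=0, -2-0=-2, -3--2=-1, -5--3=-2, 0--5=5 -> [0, -2, -1, -2, 5]
Stage 3 (ABS): |0|=0, |-2|=2, |-1|=1, |-2|=2, |5|=5 -> [0, 2, 1, 2, 5]
Stage 4 (DELAY): [0, 0, 2, 1, 2] = [0, 0, 2, 1, 2] -> [0, 0, 2, 1, 2]
Stage 5 (OFFSET -3): 0+-3=-3, 0+-3=-3, 2+-3=-1, 1+-3=-2, 2+-3=-1 -> [-3, -3, -1, -2, -1]
Stage 6 (ABS): |-3|=3, |-3|=3, |-1|=1, |-2|=2, |-1|=1 -> [3, 3, 1, 2, 1]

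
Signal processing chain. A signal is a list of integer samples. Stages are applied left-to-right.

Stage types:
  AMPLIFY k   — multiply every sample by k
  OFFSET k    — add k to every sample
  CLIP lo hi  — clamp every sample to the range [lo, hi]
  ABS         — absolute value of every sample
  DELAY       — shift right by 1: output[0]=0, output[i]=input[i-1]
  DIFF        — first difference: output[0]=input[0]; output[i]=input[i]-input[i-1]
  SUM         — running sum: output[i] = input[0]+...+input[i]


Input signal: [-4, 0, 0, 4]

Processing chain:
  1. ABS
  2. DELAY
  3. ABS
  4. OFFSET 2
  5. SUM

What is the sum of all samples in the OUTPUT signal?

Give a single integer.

Input: [-4, 0, 0, 4]
Stage 1 (ABS): |-4|=4, |0|=0, |0|=0, |4|=4 -> [4, 0, 0, 4]
Stage 2 (DELAY): [0, 4, 0, 0] = [0, 4, 0, 0] -> [0, 4, 0, 0]
Stage 3 (ABS): |0|=0, |4|=4, |0|=0, |0|=0 -> [0, 4, 0, 0]
Stage 4 (OFFSET 2): 0+2=2, 4+2=6, 0+2=2, 0+2=2 -> [2, 6, 2, 2]
Stage 5 (SUM): sum[0..0]=2, sum[0..1]=8, sum[0..2]=10, sum[0..3]=12 -> [2, 8, 10, 12]
Output sum: 32

Answer: 32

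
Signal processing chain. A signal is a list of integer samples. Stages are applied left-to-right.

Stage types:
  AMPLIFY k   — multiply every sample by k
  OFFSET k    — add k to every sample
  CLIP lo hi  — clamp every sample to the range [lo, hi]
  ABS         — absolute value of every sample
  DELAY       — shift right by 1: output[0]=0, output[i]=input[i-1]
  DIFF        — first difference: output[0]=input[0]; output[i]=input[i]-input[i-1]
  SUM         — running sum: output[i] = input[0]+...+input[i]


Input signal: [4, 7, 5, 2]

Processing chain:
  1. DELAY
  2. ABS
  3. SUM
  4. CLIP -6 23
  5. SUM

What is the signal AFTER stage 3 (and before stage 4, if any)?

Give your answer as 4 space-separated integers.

Answer: 0 4 11 16

Derivation:
Input: [4, 7, 5, 2]
Stage 1 (DELAY): [0, 4, 7, 5] = [0, 4, 7, 5] -> [0, 4, 7, 5]
Stage 2 (ABS): |0|=0, |4|=4, |7|=7, |5|=5 -> [0, 4, 7, 5]
Stage 3 (SUM): sum[0..0]=0, sum[0..1]=4, sum[0..2]=11, sum[0..3]=16 -> [0, 4, 11, 16]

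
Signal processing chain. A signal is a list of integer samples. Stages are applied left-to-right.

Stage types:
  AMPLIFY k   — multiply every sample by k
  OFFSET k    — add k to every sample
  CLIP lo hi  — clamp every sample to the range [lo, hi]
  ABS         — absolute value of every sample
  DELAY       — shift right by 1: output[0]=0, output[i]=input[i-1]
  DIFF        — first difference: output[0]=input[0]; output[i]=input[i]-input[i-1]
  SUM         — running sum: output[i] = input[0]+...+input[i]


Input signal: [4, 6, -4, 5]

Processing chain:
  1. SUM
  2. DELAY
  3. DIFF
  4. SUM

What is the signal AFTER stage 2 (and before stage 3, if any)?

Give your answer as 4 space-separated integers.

Input: [4, 6, -4, 5]
Stage 1 (SUM): sum[0..0]=4, sum[0..1]=10, sum[0..2]=6, sum[0..3]=11 -> [4, 10, 6, 11]
Stage 2 (DELAY): [0, 4, 10, 6] = [0, 4, 10, 6] -> [0, 4, 10, 6]

Answer: 0 4 10 6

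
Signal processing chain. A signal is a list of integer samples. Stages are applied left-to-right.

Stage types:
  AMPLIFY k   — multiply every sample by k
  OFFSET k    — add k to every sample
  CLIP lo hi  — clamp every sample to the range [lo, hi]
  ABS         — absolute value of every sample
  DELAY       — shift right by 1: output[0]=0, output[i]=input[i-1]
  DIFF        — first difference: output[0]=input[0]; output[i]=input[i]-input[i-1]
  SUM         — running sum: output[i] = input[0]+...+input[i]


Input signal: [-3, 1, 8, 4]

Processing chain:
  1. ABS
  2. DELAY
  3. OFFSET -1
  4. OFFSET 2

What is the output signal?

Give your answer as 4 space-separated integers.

Input: [-3, 1, 8, 4]
Stage 1 (ABS): |-3|=3, |1|=1, |8|=8, |4|=4 -> [3, 1, 8, 4]
Stage 2 (DELAY): [0, 3, 1, 8] = [0, 3, 1, 8] -> [0, 3, 1, 8]
Stage 3 (OFFSET -1): 0+-1=-1, 3+-1=2, 1+-1=0, 8+-1=7 -> [-1, 2, 0, 7]
Stage 4 (OFFSET 2): -1+2=1, 2+2=4, 0+2=2, 7+2=9 -> [1, 4, 2, 9]

Answer: 1 4 2 9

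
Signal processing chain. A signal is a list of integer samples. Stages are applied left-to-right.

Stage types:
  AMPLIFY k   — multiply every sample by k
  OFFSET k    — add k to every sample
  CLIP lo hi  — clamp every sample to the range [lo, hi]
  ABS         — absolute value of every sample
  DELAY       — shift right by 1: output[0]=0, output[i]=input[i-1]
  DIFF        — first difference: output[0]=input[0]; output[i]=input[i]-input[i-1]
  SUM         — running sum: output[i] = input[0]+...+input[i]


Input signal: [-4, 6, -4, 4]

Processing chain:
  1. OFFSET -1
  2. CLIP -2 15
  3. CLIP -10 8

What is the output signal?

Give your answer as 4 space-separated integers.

Answer: -2 5 -2 3

Derivation:
Input: [-4, 6, -4, 4]
Stage 1 (OFFSET -1): -4+-1=-5, 6+-1=5, -4+-1=-5, 4+-1=3 -> [-5, 5, -5, 3]
Stage 2 (CLIP -2 15): clip(-5,-2,15)=-2, clip(5,-2,15)=5, clip(-5,-2,15)=-2, clip(3,-2,15)=3 -> [-2, 5, -2, 3]
Stage 3 (CLIP -10 8): clip(-2,-10,8)=-2, clip(5,-10,8)=5, clip(-2,-10,8)=-2, clip(3,-10,8)=3 -> [-2, 5, -2, 3]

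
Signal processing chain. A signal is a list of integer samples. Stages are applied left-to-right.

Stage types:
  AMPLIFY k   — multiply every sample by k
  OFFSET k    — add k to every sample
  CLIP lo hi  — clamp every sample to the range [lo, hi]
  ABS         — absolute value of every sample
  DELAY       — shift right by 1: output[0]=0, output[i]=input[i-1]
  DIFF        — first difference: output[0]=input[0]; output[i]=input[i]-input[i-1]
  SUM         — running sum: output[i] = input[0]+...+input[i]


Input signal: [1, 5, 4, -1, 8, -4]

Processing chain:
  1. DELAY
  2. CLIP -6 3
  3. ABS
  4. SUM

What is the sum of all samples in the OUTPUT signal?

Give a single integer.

Answer: 31

Derivation:
Input: [1, 5, 4, -1, 8, -4]
Stage 1 (DELAY): [0, 1, 5, 4, -1, 8] = [0, 1, 5, 4, -1, 8] -> [0, 1, 5, 4, -1, 8]
Stage 2 (CLIP -6 3): clip(0,-6,3)=0, clip(1,-6,3)=1, clip(5,-6,3)=3, clip(4,-6,3)=3, clip(-1,-6,3)=-1, clip(8,-6,3)=3 -> [0, 1, 3, 3, -1, 3]
Stage 3 (ABS): |0|=0, |1|=1, |3|=3, |3|=3, |-1|=1, |3|=3 -> [0, 1, 3, 3, 1, 3]
Stage 4 (SUM): sum[0..0]=0, sum[0..1]=1, sum[0..2]=4, sum[0..3]=7, sum[0..4]=8, sum[0..5]=11 -> [0, 1, 4, 7, 8, 11]
Output sum: 31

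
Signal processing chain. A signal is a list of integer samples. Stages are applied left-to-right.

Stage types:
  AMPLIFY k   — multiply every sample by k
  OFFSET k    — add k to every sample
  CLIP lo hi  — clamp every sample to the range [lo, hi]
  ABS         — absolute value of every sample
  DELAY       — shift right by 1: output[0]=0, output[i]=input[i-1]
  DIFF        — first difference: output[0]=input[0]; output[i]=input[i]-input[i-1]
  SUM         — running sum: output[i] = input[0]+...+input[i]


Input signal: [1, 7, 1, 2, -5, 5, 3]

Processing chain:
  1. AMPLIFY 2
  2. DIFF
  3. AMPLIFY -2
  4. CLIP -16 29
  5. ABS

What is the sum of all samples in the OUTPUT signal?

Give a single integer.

Answer: 100

Derivation:
Input: [1, 7, 1, 2, -5, 5, 3]
Stage 1 (AMPLIFY 2): 1*2=2, 7*2=14, 1*2=2, 2*2=4, -5*2=-10, 5*2=10, 3*2=6 -> [2, 14, 2, 4, -10, 10, 6]
Stage 2 (DIFF): s[0]=2, 14-2=12, 2-14=-12, 4-2=2, -10-4=-14, 10--10=20, 6-10=-4 -> [2, 12, -12, 2, -14, 20, -4]
Stage 3 (AMPLIFY -2): 2*-2=-4, 12*-2=-24, -12*-2=24, 2*-2=-4, -14*-2=28, 20*-2=-40, -4*-2=8 -> [-4, -24, 24, -4, 28, -40, 8]
Stage 4 (CLIP -16 29): clip(-4,-16,29)=-4, clip(-24,-16,29)=-16, clip(24,-16,29)=24, clip(-4,-16,29)=-4, clip(28,-16,29)=28, clip(-40,-16,29)=-16, clip(8,-16,29)=8 -> [-4, -16, 24, -4, 28, -16, 8]
Stage 5 (ABS): |-4|=4, |-16|=16, |24|=24, |-4|=4, |28|=28, |-16|=16, |8|=8 -> [4, 16, 24, 4, 28, 16, 8]
Output sum: 100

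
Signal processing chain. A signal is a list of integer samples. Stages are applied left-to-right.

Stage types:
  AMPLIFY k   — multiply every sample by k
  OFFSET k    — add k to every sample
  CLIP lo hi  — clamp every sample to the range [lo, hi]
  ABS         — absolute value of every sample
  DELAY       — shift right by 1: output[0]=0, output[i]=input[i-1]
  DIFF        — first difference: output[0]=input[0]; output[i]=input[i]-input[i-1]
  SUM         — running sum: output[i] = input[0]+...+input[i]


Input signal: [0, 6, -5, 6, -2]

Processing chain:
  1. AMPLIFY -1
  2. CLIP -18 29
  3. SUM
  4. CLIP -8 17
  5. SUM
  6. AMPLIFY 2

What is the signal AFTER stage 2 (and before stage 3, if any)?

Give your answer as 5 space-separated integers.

Input: [0, 6, -5, 6, -2]
Stage 1 (AMPLIFY -1): 0*-1=0, 6*-1=-6, -5*-1=5, 6*-1=-6, -2*-1=2 -> [0, -6, 5, -6, 2]
Stage 2 (CLIP -18 29): clip(0,-18,29)=0, clip(-6,-18,29)=-6, clip(5,-18,29)=5, clip(-6,-18,29)=-6, clip(2,-18,29)=2 -> [0, -6, 5, -6, 2]

Answer: 0 -6 5 -6 2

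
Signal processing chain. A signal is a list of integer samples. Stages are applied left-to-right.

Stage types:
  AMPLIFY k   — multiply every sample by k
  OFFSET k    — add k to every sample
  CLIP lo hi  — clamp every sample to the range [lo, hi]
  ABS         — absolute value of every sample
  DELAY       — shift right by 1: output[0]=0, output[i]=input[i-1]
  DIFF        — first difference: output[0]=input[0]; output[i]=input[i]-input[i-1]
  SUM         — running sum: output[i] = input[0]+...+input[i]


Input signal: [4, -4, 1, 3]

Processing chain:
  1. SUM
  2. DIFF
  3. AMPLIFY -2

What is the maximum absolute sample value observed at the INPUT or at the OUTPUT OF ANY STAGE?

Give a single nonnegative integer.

Answer: 8

Derivation:
Input: [4, -4, 1, 3] (max |s|=4)
Stage 1 (SUM): sum[0..0]=4, sum[0..1]=0, sum[0..2]=1, sum[0..3]=4 -> [4, 0, 1, 4] (max |s|=4)
Stage 2 (DIFF): s[0]=4, 0-4=-4, 1-0=1, 4-1=3 -> [4, -4, 1, 3] (max |s|=4)
Stage 3 (AMPLIFY -2): 4*-2=-8, -4*-2=8, 1*-2=-2, 3*-2=-6 -> [-8, 8, -2, -6] (max |s|=8)
Overall max amplitude: 8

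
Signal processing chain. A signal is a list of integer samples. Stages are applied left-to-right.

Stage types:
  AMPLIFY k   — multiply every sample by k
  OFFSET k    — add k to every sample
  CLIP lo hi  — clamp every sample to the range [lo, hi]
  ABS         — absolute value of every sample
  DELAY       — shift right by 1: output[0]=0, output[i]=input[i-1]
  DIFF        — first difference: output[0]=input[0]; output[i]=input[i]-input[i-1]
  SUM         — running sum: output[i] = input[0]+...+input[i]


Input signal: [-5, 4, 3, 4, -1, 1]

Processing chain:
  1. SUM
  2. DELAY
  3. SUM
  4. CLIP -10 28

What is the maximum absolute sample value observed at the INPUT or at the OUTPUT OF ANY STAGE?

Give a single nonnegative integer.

Input: [-5, 4, 3, 4, -1, 1] (max |s|=5)
Stage 1 (SUM): sum[0..0]=-5, sum[0..1]=-1, sum[0..2]=2, sum[0..3]=6, sum[0..4]=5, sum[0..5]=6 -> [-5, -1, 2, 6, 5, 6] (max |s|=6)
Stage 2 (DELAY): [0, -5, -1, 2, 6, 5] = [0, -5, -1, 2, 6, 5] -> [0, -5, -1, 2, 6, 5] (max |s|=6)
Stage 3 (SUM): sum[0..0]=0, sum[0..1]=-5, sum[0..2]=-6, sum[0..3]=-4, sum[0..4]=2, sum[0..5]=7 -> [0, -5, -6, -4, 2, 7] (max |s|=7)
Stage 4 (CLIP -10 28): clip(0,-10,28)=0, clip(-5,-10,28)=-5, clip(-6,-10,28)=-6, clip(-4,-10,28)=-4, clip(2,-10,28)=2, clip(7,-10,28)=7 -> [0, -5, -6, -4, 2, 7] (max |s|=7)
Overall max amplitude: 7

Answer: 7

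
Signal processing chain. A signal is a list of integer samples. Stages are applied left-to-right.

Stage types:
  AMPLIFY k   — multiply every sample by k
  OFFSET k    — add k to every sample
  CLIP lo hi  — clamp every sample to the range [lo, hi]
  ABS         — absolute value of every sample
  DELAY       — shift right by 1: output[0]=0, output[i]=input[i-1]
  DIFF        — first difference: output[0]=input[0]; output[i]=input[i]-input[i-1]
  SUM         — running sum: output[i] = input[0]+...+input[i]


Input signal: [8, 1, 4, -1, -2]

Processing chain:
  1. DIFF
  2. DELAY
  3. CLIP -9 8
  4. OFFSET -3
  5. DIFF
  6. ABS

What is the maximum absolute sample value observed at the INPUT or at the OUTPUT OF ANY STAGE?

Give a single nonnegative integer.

Answer: 15

Derivation:
Input: [8, 1, 4, -1, -2] (max |s|=8)
Stage 1 (DIFF): s[0]=8, 1-8=-7, 4-1=3, -1-4=-5, -2--1=-1 -> [8, -7, 3, -5, -1] (max |s|=8)
Stage 2 (DELAY): [0, 8, -7, 3, -5] = [0, 8, -7, 3, -5] -> [0, 8, -7, 3, -5] (max |s|=8)
Stage 3 (CLIP -9 8): clip(0,-9,8)=0, clip(8,-9,8)=8, clip(-7,-9,8)=-7, clip(3,-9,8)=3, clip(-5,-9,8)=-5 -> [0, 8, -7, 3, -5] (max |s|=8)
Stage 4 (OFFSET -3): 0+-3=-3, 8+-3=5, -7+-3=-10, 3+-3=0, -5+-3=-8 -> [-3, 5, -10, 0, -8] (max |s|=10)
Stage 5 (DIFF): s[0]=-3, 5--3=8, -10-5=-15, 0--10=10, -8-0=-8 -> [-3, 8, -15, 10, -8] (max |s|=15)
Stage 6 (ABS): |-3|=3, |8|=8, |-15|=15, |10|=10, |-8|=8 -> [3, 8, 15, 10, 8] (max |s|=15)
Overall max amplitude: 15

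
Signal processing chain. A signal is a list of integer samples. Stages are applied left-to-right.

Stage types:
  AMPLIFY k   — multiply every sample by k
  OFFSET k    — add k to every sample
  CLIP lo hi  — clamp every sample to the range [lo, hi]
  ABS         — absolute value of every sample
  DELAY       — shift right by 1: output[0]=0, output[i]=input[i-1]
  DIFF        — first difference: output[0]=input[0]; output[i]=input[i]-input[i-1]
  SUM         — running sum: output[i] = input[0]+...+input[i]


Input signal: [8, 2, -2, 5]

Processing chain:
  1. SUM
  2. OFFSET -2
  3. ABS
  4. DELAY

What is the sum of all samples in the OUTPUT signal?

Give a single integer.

Answer: 20

Derivation:
Input: [8, 2, -2, 5]
Stage 1 (SUM): sum[0..0]=8, sum[0..1]=10, sum[0..2]=8, sum[0..3]=13 -> [8, 10, 8, 13]
Stage 2 (OFFSET -2): 8+-2=6, 10+-2=8, 8+-2=6, 13+-2=11 -> [6, 8, 6, 11]
Stage 3 (ABS): |6|=6, |8|=8, |6|=6, |11|=11 -> [6, 8, 6, 11]
Stage 4 (DELAY): [0, 6, 8, 6] = [0, 6, 8, 6] -> [0, 6, 8, 6]
Output sum: 20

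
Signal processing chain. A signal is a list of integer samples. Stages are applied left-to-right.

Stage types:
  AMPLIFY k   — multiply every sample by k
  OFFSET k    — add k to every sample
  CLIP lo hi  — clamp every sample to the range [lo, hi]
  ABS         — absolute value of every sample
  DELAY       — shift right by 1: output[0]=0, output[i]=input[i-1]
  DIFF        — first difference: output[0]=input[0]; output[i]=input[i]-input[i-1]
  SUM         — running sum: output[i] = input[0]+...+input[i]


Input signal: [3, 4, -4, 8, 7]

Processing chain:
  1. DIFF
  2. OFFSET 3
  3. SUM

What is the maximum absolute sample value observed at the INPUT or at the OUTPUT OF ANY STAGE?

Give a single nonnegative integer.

Answer: 22

Derivation:
Input: [3, 4, -4, 8, 7] (max |s|=8)
Stage 1 (DIFF): s[0]=3, 4-3=1, -4-4=-8, 8--4=12, 7-8=-1 -> [3, 1, -8, 12, -1] (max |s|=12)
Stage 2 (OFFSET 3): 3+3=6, 1+3=4, -8+3=-5, 12+3=15, -1+3=2 -> [6, 4, -5, 15, 2] (max |s|=15)
Stage 3 (SUM): sum[0..0]=6, sum[0..1]=10, sum[0..2]=5, sum[0..3]=20, sum[0..4]=22 -> [6, 10, 5, 20, 22] (max |s|=22)
Overall max amplitude: 22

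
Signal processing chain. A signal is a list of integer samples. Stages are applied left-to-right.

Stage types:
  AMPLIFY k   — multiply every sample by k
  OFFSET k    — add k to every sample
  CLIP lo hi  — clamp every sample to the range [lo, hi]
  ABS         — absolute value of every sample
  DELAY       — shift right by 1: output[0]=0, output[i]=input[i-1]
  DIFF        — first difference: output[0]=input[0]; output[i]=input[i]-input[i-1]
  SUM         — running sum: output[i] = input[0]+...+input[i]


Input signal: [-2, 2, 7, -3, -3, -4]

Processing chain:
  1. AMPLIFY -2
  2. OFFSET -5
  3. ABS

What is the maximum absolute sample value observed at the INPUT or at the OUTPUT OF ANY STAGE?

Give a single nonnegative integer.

Input: [-2, 2, 7, -3, -3, -4] (max |s|=7)
Stage 1 (AMPLIFY -2): -2*-2=4, 2*-2=-4, 7*-2=-14, -3*-2=6, -3*-2=6, -4*-2=8 -> [4, -4, -14, 6, 6, 8] (max |s|=14)
Stage 2 (OFFSET -5): 4+-5=-1, -4+-5=-9, -14+-5=-19, 6+-5=1, 6+-5=1, 8+-5=3 -> [-1, -9, -19, 1, 1, 3] (max |s|=19)
Stage 3 (ABS): |-1|=1, |-9|=9, |-19|=19, |1|=1, |1|=1, |3|=3 -> [1, 9, 19, 1, 1, 3] (max |s|=19)
Overall max amplitude: 19

Answer: 19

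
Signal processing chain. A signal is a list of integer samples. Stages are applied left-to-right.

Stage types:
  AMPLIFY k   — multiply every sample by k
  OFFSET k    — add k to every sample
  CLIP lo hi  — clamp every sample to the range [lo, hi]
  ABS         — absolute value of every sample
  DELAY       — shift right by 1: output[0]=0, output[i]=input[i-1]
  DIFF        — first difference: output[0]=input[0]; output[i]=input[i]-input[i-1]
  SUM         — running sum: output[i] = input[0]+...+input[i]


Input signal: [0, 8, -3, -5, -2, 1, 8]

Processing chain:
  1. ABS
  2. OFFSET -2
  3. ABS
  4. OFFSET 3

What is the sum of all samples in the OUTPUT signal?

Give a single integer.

Answer: 40

Derivation:
Input: [0, 8, -3, -5, -2, 1, 8]
Stage 1 (ABS): |0|=0, |8|=8, |-3|=3, |-5|=5, |-2|=2, |1|=1, |8|=8 -> [0, 8, 3, 5, 2, 1, 8]
Stage 2 (OFFSET -2): 0+-2=-2, 8+-2=6, 3+-2=1, 5+-2=3, 2+-2=0, 1+-2=-1, 8+-2=6 -> [-2, 6, 1, 3, 0, -1, 6]
Stage 3 (ABS): |-2|=2, |6|=6, |1|=1, |3|=3, |0|=0, |-1|=1, |6|=6 -> [2, 6, 1, 3, 0, 1, 6]
Stage 4 (OFFSET 3): 2+3=5, 6+3=9, 1+3=4, 3+3=6, 0+3=3, 1+3=4, 6+3=9 -> [5, 9, 4, 6, 3, 4, 9]
Output sum: 40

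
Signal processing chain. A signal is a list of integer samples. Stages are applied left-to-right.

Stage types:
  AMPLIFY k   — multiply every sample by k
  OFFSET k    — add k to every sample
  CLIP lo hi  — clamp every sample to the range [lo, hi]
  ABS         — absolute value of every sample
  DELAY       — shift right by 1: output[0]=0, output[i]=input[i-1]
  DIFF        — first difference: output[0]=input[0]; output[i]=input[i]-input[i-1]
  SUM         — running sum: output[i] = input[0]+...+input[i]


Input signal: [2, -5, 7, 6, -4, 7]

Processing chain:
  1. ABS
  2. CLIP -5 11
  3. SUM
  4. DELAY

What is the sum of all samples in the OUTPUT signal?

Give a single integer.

Input: [2, -5, 7, 6, -4, 7]
Stage 1 (ABS): |2|=2, |-5|=5, |7|=7, |6|=6, |-4|=4, |7|=7 -> [2, 5, 7, 6, 4, 7]
Stage 2 (CLIP -5 11): clip(2,-5,11)=2, clip(5,-5,11)=5, clip(7,-5,11)=7, clip(6,-5,11)=6, clip(4,-5,11)=4, clip(7,-5,11)=7 -> [2, 5, 7, 6, 4, 7]
Stage 3 (SUM): sum[0..0]=2, sum[0..1]=7, sum[0..2]=14, sum[0..3]=20, sum[0..4]=24, sum[0..5]=31 -> [2, 7, 14, 20, 24, 31]
Stage 4 (DELAY): [0, 2, 7, 14, 20, 24] = [0, 2, 7, 14, 20, 24] -> [0, 2, 7, 14, 20, 24]
Output sum: 67

Answer: 67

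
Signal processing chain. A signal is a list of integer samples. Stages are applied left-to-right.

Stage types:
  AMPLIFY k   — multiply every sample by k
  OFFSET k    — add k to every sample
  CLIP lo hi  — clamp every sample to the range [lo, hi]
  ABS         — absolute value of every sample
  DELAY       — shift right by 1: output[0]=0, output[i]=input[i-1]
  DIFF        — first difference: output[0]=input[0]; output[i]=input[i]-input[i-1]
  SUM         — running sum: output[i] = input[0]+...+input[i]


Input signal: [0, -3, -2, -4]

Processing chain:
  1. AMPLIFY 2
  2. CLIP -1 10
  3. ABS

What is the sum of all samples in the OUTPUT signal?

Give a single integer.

Input: [0, -3, -2, -4]
Stage 1 (AMPLIFY 2): 0*2=0, -3*2=-6, -2*2=-4, -4*2=-8 -> [0, -6, -4, -8]
Stage 2 (CLIP -1 10): clip(0,-1,10)=0, clip(-6,-1,10)=-1, clip(-4,-1,10)=-1, clip(-8,-1,10)=-1 -> [0, -1, -1, -1]
Stage 3 (ABS): |0|=0, |-1|=1, |-1|=1, |-1|=1 -> [0, 1, 1, 1]
Output sum: 3

Answer: 3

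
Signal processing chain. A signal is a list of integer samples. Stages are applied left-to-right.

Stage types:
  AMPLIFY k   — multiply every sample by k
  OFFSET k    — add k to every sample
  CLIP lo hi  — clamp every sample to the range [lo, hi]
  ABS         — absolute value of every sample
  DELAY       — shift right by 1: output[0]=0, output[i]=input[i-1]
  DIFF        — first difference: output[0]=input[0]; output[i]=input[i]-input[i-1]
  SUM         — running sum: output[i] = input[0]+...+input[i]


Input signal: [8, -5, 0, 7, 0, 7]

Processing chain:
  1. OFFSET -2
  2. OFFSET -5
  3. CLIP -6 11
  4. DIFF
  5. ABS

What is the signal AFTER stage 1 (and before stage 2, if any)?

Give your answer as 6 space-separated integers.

Input: [8, -5, 0, 7, 0, 7]
Stage 1 (OFFSET -2): 8+-2=6, -5+-2=-7, 0+-2=-2, 7+-2=5, 0+-2=-2, 7+-2=5 -> [6, -7, -2, 5, -2, 5]

Answer: 6 -7 -2 5 -2 5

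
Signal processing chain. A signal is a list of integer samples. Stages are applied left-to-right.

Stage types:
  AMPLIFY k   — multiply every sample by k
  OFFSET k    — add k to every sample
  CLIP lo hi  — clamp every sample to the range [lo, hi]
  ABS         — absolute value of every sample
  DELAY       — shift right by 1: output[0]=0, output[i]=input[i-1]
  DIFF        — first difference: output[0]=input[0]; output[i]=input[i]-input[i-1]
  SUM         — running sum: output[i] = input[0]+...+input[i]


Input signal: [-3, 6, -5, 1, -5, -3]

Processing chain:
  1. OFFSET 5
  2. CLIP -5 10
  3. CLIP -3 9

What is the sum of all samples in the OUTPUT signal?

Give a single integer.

Input: [-3, 6, -5, 1, -5, -3]
Stage 1 (OFFSET 5): -3+5=2, 6+5=11, -5+5=0, 1+5=6, -5+5=0, -3+5=2 -> [2, 11, 0, 6, 0, 2]
Stage 2 (CLIP -5 10): clip(2,-5,10)=2, clip(11,-5,10)=10, clip(0,-5,10)=0, clip(6,-5,10)=6, clip(0,-5,10)=0, clip(2,-5,10)=2 -> [2, 10, 0, 6, 0, 2]
Stage 3 (CLIP -3 9): clip(2,-3,9)=2, clip(10,-3,9)=9, clip(0,-3,9)=0, clip(6,-3,9)=6, clip(0,-3,9)=0, clip(2,-3,9)=2 -> [2, 9, 0, 6, 0, 2]
Output sum: 19

Answer: 19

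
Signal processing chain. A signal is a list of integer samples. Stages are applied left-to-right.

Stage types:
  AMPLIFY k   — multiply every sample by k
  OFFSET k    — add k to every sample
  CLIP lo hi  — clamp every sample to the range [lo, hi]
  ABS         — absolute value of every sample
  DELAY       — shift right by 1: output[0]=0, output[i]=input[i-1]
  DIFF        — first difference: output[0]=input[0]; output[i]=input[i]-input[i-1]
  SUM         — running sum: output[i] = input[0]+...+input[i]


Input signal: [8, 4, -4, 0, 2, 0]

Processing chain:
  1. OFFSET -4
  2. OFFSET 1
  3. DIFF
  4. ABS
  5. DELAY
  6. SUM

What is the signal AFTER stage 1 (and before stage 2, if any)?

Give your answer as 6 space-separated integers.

Input: [8, 4, -4, 0, 2, 0]
Stage 1 (OFFSET -4): 8+-4=4, 4+-4=0, -4+-4=-8, 0+-4=-4, 2+-4=-2, 0+-4=-4 -> [4, 0, -8, -4, -2, -4]

Answer: 4 0 -8 -4 -2 -4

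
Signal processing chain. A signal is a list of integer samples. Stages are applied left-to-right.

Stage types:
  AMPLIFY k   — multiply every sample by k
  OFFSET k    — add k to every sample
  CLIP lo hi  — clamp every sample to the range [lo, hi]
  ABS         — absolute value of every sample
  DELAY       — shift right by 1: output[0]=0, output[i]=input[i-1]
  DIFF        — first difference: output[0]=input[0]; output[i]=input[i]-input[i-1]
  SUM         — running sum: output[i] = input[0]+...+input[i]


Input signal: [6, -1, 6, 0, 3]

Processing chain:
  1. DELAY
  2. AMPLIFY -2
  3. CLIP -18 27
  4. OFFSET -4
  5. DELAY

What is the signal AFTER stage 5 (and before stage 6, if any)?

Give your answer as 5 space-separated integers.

Answer: 0 -4 -16 -2 -16

Derivation:
Input: [6, -1, 6, 0, 3]
Stage 1 (DELAY): [0, 6, -1, 6, 0] = [0, 6, -1, 6, 0] -> [0, 6, -1, 6, 0]
Stage 2 (AMPLIFY -2): 0*-2=0, 6*-2=-12, -1*-2=2, 6*-2=-12, 0*-2=0 -> [0, -12, 2, -12, 0]
Stage 3 (CLIP -18 27): clip(0,-18,27)=0, clip(-12,-18,27)=-12, clip(2,-18,27)=2, clip(-12,-18,27)=-12, clip(0,-18,27)=0 -> [0, -12, 2, -12, 0]
Stage 4 (OFFSET -4): 0+-4=-4, -12+-4=-16, 2+-4=-2, -12+-4=-16, 0+-4=-4 -> [-4, -16, -2, -16, -4]
Stage 5 (DELAY): [0, -4, -16, -2, -16] = [0, -4, -16, -2, -16] -> [0, -4, -16, -2, -16]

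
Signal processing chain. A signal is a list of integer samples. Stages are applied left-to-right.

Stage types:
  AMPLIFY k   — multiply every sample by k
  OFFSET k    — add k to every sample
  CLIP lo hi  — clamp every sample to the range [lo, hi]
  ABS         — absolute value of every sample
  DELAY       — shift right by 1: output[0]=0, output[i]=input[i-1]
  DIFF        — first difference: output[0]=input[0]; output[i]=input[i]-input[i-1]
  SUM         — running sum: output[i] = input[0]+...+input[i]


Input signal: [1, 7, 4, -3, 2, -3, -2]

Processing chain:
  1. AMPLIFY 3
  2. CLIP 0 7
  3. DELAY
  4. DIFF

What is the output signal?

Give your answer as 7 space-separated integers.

Answer: 0 3 4 0 -7 6 -6

Derivation:
Input: [1, 7, 4, -3, 2, -3, -2]
Stage 1 (AMPLIFY 3): 1*3=3, 7*3=21, 4*3=12, -3*3=-9, 2*3=6, -3*3=-9, -2*3=-6 -> [3, 21, 12, -9, 6, -9, -6]
Stage 2 (CLIP 0 7): clip(3,0,7)=3, clip(21,0,7)=7, clip(12,0,7)=7, clip(-9,0,7)=0, clip(6,0,7)=6, clip(-9,0,7)=0, clip(-6,0,7)=0 -> [3, 7, 7, 0, 6, 0, 0]
Stage 3 (DELAY): [0, 3, 7, 7, 0, 6, 0] = [0, 3, 7, 7, 0, 6, 0] -> [0, 3, 7, 7, 0, 6, 0]
Stage 4 (DIFF): s[0]=0, 3-0=3, 7-3=4, 7-7=0, 0-7=-7, 6-0=6, 0-6=-6 -> [0, 3, 4, 0, -7, 6, -6]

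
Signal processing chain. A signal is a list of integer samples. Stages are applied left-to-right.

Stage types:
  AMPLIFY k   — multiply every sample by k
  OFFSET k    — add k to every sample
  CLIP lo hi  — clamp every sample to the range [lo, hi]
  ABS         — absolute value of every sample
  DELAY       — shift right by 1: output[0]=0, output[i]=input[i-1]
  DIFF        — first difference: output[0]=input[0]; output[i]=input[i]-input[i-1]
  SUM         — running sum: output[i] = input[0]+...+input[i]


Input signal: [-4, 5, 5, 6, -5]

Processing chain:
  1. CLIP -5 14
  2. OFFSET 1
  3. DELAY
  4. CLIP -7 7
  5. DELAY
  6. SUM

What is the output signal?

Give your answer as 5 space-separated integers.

Answer: 0 0 -3 3 9

Derivation:
Input: [-4, 5, 5, 6, -5]
Stage 1 (CLIP -5 14): clip(-4,-5,14)=-4, clip(5,-5,14)=5, clip(5,-5,14)=5, clip(6,-5,14)=6, clip(-5,-5,14)=-5 -> [-4, 5, 5, 6, -5]
Stage 2 (OFFSET 1): -4+1=-3, 5+1=6, 5+1=6, 6+1=7, -5+1=-4 -> [-3, 6, 6, 7, -4]
Stage 3 (DELAY): [0, -3, 6, 6, 7] = [0, -3, 6, 6, 7] -> [0, -3, 6, 6, 7]
Stage 4 (CLIP -7 7): clip(0,-7,7)=0, clip(-3,-7,7)=-3, clip(6,-7,7)=6, clip(6,-7,7)=6, clip(7,-7,7)=7 -> [0, -3, 6, 6, 7]
Stage 5 (DELAY): [0, 0, -3, 6, 6] = [0, 0, -3, 6, 6] -> [0, 0, -3, 6, 6]
Stage 6 (SUM): sum[0..0]=0, sum[0..1]=0, sum[0..2]=-3, sum[0..3]=3, sum[0..4]=9 -> [0, 0, -3, 3, 9]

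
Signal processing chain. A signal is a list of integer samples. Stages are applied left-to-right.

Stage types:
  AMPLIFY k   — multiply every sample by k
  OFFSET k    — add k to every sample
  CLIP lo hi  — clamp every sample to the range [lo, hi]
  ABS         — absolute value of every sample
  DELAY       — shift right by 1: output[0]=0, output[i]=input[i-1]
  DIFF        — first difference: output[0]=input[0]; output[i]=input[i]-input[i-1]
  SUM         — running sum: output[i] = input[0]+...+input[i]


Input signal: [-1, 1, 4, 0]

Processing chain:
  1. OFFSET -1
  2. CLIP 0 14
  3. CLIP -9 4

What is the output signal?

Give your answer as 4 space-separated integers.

Answer: 0 0 3 0

Derivation:
Input: [-1, 1, 4, 0]
Stage 1 (OFFSET -1): -1+-1=-2, 1+-1=0, 4+-1=3, 0+-1=-1 -> [-2, 0, 3, -1]
Stage 2 (CLIP 0 14): clip(-2,0,14)=0, clip(0,0,14)=0, clip(3,0,14)=3, clip(-1,0,14)=0 -> [0, 0, 3, 0]
Stage 3 (CLIP -9 4): clip(0,-9,4)=0, clip(0,-9,4)=0, clip(3,-9,4)=3, clip(0,-9,4)=0 -> [0, 0, 3, 0]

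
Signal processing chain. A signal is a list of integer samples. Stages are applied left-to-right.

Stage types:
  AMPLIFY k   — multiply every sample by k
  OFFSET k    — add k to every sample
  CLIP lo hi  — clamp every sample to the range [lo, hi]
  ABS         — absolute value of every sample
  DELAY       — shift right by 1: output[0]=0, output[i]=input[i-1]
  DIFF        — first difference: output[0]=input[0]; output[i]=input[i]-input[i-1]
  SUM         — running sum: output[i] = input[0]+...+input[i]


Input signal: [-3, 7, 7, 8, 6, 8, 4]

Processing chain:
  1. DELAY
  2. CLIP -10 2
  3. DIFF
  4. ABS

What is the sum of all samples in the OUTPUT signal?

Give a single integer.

Input: [-3, 7, 7, 8, 6, 8, 4]
Stage 1 (DELAY): [0, -3, 7, 7, 8, 6, 8] = [0, -3, 7, 7, 8, 6, 8] -> [0, -3, 7, 7, 8, 6, 8]
Stage 2 (CLIP -10 2): clip(0,-10,2)=0, clip(-3,-10,2)=-3, clip(7,-10,2)=2, clip(7,-10,2)=2, clip(8,-10,2)=2, clip(6,-10,2)=2, clip(8,-10,2)=2 -> [0, -3, 2, 2, 2, 2, 2]
Stage 3 (DIFF): s[0]=0, -3-0=-3, 2--3=5, 2-2=0, 2-2=0, 2-2=0, 2-2=0 -> [0, -3, 5, 0, 0, 0, 0]
Stage 4 (ABS): |0|=0, |-3|=3, |5|=5, |0|=0, |0|=0, |0|=0, |0|=0 -> [0, 3, 5, 0, 0, 0, 0]
Output sum: 8

Answer: 8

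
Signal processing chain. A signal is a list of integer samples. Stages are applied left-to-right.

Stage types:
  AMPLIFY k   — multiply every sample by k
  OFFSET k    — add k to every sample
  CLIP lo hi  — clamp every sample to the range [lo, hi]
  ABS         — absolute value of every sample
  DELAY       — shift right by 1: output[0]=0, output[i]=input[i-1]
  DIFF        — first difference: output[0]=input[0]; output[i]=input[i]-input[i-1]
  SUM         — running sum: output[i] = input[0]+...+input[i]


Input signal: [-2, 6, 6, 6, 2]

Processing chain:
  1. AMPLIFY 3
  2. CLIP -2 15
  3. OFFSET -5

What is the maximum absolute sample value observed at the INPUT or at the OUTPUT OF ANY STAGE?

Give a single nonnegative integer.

Answer: 18

Derivation:
Input: [-2, 6, 6, 6, 2] (max |s|=6)
Stage 1 (AMPLIFY 3): -2*3=-6, 6*3=18, 6*3=18, 6*3=18, 2*3=6 -> [-6, 18, 18, 18, 6] (max |s|=18)
Stage 2 (CLIP -2 15): clip(-6,-2,15)=-2, clip(18,-2,15)=15, clip(18,-2,15)=15, clip(18,-2,15)=15, clip(6,-2,15)=6 -> [-2, 15, 15, 15, 6] (max |s|=15)
Stage 3 (OFFSET -5): -2+-5=-7, 15+-5=10, 15+-5=10, 15+-5=10, 6+-5=1 -> [-7, 10, 10, 10, 1] (max |s|=10)
Overall max amplitude: 18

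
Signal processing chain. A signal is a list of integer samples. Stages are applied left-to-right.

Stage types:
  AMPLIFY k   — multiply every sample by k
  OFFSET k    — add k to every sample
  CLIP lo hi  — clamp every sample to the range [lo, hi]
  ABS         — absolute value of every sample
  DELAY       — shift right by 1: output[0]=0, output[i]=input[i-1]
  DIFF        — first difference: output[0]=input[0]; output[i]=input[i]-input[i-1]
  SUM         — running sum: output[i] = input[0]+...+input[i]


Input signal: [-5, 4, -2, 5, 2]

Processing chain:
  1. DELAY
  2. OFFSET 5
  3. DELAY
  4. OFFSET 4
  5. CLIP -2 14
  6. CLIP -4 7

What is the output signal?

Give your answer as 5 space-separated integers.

Input: [-5, 4, -2, 5, 2]
Stage 1 (DELAY): [0, -5, 4, -2, 5] = [0, -5, 4, -2, 5] -> [0, -5, 4, -2, 5]
Stage 2 (OFFSET 5): 0+5=5, -5+5=0, 4+5=9, -2+5=3, 5+5=10 -> [5, 0, 9, 3, 10]
Stage 3 (DELAY): [0, 5, 0, 9, 3] = [0, 5, 0, 9, 3] -> [0, 5, 0, 9, 3]
Stage 4 (OFFSET 4): 0+4=4, 5+4=9, 0+4=4, 9+4=13, 3+4=7 -> [4, 9, 4, 13, 7]
Stage 5 (CLIP -2 14): clip(4,-2,14)=4, clip(9,-2,14)=9, clip(4,-2,14)=4, clip(13,-2,14)=13, clip(7,-2,14)=7 -> [4, 9, 4, 13, 7]
Stage 6 (CLIP -4 7): clip(4,-4,7)=4, clip(9,-4,7)=7, clip(4,-4,7)=4, clip(13,-4,7)=7, clip(7,-4,7)=7 -> [4, 7, 4, 7, 7]

Answer: 4 7 4 7 7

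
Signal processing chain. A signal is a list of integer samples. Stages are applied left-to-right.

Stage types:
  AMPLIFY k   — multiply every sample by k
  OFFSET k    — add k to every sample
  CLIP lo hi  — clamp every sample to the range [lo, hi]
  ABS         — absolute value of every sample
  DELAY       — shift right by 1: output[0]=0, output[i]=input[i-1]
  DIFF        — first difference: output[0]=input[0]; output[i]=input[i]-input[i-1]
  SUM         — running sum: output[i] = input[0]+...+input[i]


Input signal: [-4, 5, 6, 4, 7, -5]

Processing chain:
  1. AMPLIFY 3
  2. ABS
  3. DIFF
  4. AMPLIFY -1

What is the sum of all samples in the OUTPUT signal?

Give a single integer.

Answer: -15

Derivation:
Input: [-4, 5, 6, 4, 7, -5]
Stage 1 (AMPLIFY 3): -4*3=-12, 5*3=15, 6*3=18, 4*3=12, 7*3=21, -5*3=-15 -> [-12, 15, 18, 12, 21, -15]
Stage 2 (ABS): |-12|=12, |15|=15, |18|=18, |12|=12, |21|=21, |-15|=15 -> [12, 15, 18, 12, 21, 15]
Stage 3 (DIFF): s[0]=12, 15-12=3, 18-15=3, 12-18=-6, 21-12=9, 15-21=-6 -> [12, 3, 3, -6, 9, -6]
Stage 4 (AMPLIFY -1): 12*-1=-12, 3*-1=-3, 3*-1=-3, -6*-1=6, 9*-1=-9, -6*-1=6 -> [-12, -3, -3, 6, -9, 6]
Output sum: -15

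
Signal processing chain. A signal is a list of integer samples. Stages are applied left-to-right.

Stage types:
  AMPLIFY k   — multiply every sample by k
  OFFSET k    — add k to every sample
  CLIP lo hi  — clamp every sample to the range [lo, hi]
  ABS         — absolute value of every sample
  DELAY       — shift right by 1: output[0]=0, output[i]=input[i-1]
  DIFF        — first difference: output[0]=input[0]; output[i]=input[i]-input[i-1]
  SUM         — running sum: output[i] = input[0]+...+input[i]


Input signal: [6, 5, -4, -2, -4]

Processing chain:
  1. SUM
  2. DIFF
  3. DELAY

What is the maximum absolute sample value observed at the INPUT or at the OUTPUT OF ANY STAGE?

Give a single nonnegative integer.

Answer: 11

Derivation:
Input: [6, 5, -4, -2, -4] (max |s|=6)
Stage 1 (SUM): sum[0..0]=6, sum[0..1]=11, sum[0..2]=7, sum[0..3]=5, sum[0..4]=1 -> [6, 11, 7, 5, 1] (max |s|=11)
Stage 2 (DIFF): s[0]=6, 11-6=5, 7-11=-4, 5-7=-2, 1-5=-4 -> [6, 5, -4, -2, -4] (max |s|=6)
Stage 3 (DELAY): [0, 6, 5, -4, -2] = [0, 6, 5, -4, -2] -> [0, 6, 5, -4, -2] (max |s|=6)
Overall max amplitude: 11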